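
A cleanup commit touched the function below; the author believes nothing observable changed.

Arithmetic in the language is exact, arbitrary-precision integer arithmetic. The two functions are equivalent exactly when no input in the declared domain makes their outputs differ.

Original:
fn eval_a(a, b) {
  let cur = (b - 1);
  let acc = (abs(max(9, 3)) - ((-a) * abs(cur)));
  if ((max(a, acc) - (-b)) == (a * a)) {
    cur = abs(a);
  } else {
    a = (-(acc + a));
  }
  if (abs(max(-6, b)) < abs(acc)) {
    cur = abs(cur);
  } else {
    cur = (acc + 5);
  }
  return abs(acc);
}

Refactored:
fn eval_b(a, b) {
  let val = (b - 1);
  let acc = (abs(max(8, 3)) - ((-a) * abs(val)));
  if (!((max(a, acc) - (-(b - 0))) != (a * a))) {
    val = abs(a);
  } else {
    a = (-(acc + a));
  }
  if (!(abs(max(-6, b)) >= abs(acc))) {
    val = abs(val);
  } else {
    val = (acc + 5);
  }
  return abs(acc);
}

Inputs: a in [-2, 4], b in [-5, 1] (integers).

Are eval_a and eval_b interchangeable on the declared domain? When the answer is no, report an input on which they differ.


Run the pair on a=-2, b=-5.
eval_a: cur = -6; acc = -3; ((max(a, acc) - (-b)) == (a * a)) -> false; a = 5; (abs(max(-6, b)) < abs(acc)) -> false; cur = 2; return 3
eval_b: val = -6; acc = -4; (!((max(a, acc) - (-(b - 0))) != (a * a))) -> false; a = 6; (!(abs(max(-6, b)) >= abs(acc))) -> false; val = 1; return 4
3 against 4: the behavior changed.
verdict: not equivalent; witness: a=-2, b=-5


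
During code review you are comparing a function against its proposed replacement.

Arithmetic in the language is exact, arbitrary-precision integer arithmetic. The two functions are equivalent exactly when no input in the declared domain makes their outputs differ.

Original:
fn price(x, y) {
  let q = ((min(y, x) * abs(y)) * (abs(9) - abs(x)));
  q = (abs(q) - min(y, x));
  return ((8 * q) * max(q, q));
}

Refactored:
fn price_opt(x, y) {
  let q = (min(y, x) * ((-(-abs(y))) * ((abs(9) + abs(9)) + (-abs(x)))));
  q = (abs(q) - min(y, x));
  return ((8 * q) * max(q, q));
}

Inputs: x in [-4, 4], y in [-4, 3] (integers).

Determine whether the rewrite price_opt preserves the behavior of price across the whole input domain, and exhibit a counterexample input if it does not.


Not equivalent: x=-4, y=-4 separates them (56448 vs 415872).
price: q := -80 | q := 84 | result 56448
price_opt: q := -224 | q := 228 | result 415872
verdict: not equivalent; witness: x=-4, y=-4


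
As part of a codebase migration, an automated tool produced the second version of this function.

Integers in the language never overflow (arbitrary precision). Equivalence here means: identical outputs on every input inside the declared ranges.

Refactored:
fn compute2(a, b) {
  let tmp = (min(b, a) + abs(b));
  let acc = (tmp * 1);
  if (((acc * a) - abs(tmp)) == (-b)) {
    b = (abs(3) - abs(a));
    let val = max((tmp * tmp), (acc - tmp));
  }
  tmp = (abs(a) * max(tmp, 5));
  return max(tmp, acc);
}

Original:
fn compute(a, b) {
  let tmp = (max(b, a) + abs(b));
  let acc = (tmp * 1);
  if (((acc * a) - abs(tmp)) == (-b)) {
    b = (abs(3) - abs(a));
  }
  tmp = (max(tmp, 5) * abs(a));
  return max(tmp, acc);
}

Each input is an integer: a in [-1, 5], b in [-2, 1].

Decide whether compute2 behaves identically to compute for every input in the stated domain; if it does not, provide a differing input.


Try a=0, b=-2.
compute: tmp := 2 | acc := 2 | (((acc * a) - abs(tmp)) == (-b)): false | tmp := 0 | result 2
compute2: tmp := 0 | acc := 0 | (((acc * a) - abs(tmp)) == (-b)): false | tmp := 0 | result 0
2 and 0 differ, so these are not the same function on this domain.
verdict: not equivalent; witness: a=0, b=-2


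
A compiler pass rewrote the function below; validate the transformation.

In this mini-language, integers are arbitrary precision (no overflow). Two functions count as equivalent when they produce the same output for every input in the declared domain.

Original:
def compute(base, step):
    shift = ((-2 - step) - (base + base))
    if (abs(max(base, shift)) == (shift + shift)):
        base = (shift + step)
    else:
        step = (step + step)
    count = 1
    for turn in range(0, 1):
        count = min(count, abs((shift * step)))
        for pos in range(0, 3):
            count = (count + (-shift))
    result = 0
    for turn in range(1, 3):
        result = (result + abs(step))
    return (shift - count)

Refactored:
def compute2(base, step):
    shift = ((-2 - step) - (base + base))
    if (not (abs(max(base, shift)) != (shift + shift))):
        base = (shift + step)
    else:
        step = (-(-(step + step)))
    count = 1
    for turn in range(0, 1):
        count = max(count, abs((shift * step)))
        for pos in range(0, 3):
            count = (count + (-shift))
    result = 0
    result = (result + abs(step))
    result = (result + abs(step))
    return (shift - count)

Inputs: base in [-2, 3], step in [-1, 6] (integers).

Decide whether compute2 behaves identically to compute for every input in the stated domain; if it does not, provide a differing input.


Run the pair on base=-2, step=-1.
compute: shift := 3 | (abs(max(base, shift)) == (shift + shift)): false | step := -2 | count := 1 | iter turn=0: | count := 1 | iter pos=0: | count := -2 | iter pos=1: | count := -5 | iter pos=2: | count := -8 | result := 0 | iter turn=1: | result := 2 | iter turn=2: | result := 4 | result 11
compute2: shift := 3 | (not (abs(max(base, shift)) != (shift + shift))): false | step := -2 | count := 1 | iter turn=0: | count := 6 | iter pos=0: | count := 3 | iter pos=1: | count := 0 | iter pos=2: | count := -3 | result := 0 | result := 2 | result := 4 | result 6
11 and 6 differ, so these are not the same function on this domain.
verdict: not equivalent; witness: base=-2, step=-1


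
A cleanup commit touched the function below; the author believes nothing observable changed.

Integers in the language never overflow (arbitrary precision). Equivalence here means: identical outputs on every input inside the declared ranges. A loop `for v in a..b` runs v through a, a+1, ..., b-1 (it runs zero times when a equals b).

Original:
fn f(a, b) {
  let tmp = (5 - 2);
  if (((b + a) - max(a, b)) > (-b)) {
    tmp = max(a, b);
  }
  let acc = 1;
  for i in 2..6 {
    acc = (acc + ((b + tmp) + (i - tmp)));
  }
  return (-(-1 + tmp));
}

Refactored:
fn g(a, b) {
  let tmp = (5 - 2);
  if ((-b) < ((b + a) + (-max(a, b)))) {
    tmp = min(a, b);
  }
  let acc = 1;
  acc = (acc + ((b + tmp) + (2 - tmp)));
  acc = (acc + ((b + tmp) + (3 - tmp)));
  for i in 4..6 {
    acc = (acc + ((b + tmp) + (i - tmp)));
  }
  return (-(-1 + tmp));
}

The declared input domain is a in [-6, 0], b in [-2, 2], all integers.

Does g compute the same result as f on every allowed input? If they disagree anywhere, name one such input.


Input a=-1, b=2: -1 from f versus 2 from g.
verdict: not equivalent; witness: a=-1, b=2


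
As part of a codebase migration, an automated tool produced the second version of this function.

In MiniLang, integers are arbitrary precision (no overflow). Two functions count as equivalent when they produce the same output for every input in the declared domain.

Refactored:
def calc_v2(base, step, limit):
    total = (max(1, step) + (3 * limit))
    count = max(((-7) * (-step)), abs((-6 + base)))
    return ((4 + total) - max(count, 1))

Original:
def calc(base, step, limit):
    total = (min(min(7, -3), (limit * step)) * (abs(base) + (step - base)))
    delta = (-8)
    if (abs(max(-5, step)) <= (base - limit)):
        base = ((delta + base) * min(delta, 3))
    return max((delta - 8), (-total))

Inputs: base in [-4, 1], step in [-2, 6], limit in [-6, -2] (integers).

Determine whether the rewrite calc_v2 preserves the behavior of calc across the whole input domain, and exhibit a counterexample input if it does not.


Try base=-4, step=-2, limit=-6.
calc: total becomes -18; next delta becomes -8; next (abs(max(-5, step)) <= (base - limit)) evaluates to true; next base becomes 96; next final value 18
calc_v2: total becomes -17; next count becomes 10; next final value -23
18 vs -23 — the two versions disagree here.
verdict: not equivalent; witness: base=-4, step=-2, limit=-6


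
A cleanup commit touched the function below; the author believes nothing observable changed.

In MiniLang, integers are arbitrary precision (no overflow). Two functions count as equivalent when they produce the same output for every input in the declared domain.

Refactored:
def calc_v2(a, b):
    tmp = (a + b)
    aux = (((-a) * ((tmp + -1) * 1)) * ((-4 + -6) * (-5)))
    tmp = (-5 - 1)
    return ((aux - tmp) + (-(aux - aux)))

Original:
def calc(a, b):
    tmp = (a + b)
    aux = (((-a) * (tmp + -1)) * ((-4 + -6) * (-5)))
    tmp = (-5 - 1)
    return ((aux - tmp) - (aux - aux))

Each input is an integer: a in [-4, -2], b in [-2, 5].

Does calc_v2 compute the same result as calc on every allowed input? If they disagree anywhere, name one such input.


This is a faithful refactor — constant usage differs, plus arithmetic usage differs, but the computed results match everywhere.
As a probe, take a=-3, b=2: calc runs tmp=-1, then aux=-300, then tmp=-6, then returns -294; calc_v2 runs tmp=-1, then aux=-300, then tmp=-6, then returns -294; both end at -294.
Across all 24 domain points the two functions coincide.
verdict: equivalent


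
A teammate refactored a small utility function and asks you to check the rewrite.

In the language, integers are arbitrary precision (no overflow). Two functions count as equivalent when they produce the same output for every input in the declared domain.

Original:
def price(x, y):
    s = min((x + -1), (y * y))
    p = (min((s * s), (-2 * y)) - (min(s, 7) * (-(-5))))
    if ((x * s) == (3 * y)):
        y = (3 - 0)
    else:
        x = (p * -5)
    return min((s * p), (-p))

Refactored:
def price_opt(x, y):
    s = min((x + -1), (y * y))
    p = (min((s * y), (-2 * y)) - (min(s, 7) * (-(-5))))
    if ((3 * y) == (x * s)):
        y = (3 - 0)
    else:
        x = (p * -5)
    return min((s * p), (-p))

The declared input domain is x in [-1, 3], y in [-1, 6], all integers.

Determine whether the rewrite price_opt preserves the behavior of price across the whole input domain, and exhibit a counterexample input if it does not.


Evaluate both at x=2, y=-1.
price: s := 1 | p := -4 | ((x * s) == (3 * y)): false | x := 20 | result -4
price_opt: s := 1 | p := -6 | ((3 * y) == (x * s)): false | x := 30 | result -6
-4 and -6 differ, so these are not the same function on this domain.
verdict: not equivalent; witness: x=2, y=-1


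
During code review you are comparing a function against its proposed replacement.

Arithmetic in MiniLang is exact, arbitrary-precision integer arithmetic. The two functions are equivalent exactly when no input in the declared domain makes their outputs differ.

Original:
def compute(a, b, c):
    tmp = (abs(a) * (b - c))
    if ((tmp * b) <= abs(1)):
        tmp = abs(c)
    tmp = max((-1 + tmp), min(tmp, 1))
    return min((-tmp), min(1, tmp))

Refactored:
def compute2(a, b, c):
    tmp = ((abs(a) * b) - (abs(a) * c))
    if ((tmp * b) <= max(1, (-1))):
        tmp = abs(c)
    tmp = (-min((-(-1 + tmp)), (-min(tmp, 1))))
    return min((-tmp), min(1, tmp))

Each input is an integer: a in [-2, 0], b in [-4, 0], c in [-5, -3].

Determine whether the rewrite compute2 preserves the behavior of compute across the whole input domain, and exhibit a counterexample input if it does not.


Changes here: constant usage differs, and min/max/abs usage differs, and arithmetic usage differs; the full 45-point sweep finds no disagreement.
verdict: equivalent


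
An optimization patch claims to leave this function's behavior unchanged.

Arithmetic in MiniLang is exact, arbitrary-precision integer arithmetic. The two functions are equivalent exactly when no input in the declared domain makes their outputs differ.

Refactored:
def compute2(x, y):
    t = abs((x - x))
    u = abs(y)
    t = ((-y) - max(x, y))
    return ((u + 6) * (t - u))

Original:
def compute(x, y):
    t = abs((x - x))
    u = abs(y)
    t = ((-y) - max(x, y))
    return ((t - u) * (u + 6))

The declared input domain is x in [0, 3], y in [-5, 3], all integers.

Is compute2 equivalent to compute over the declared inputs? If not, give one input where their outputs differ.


The two are interchangeable: same computation, different form, and every declared input agrees.
As a probe, take x=3, y=1: compute runs t=0, then u=1, then t=-4, then returns -35; compute2 runs t=0, then u=1, then t=-4, then returns -35; both end at -35.
Across all 36 domain points the two functions coincide.
verdict: equivalent


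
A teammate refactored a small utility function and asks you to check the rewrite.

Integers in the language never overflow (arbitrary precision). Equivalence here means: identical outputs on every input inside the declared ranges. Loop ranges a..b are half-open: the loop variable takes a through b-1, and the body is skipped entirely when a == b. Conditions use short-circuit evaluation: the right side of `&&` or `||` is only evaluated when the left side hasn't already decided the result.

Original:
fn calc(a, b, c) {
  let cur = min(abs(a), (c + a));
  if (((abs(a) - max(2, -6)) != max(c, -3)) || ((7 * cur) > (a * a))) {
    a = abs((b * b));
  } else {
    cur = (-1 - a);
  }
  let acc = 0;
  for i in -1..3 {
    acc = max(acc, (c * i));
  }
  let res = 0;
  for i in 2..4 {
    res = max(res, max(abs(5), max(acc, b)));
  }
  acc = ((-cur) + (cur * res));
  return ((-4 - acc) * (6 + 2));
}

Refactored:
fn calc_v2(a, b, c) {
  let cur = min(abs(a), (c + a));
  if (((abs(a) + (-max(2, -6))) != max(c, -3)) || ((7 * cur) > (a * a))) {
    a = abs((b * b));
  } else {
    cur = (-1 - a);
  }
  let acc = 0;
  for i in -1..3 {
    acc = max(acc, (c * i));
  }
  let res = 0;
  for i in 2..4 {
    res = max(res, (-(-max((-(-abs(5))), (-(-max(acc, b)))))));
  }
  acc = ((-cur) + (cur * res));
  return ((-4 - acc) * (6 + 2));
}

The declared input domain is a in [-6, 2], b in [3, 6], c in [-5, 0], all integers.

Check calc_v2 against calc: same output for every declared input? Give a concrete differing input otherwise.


Behavior is preserved: although arithmetic usage differs, the outputs never diverge.
Tracing a=-3, b=5, c=0: calc: cur = -3; (((abs(a) - max(2, -6)) != max(c, -3)) || ((7 * cur) > (a * a))) -> true; a = 25; acc = 0; [i=-1]; acc = 0; [i=0]; acc = 0; [i=1]; acc = 0; [i=2]; acc = 0; res = 0; [i=2]; res = 5; [i=3]; res = 5; acc = -12; return 64 | calc_v2: cur = -3; (((abs(a) + (-max(2, -6))) != max(c, -3)) || ((7 * cur) > (a * a))) -> true; a = 25; acc = 0; [i=-1]; acc = 0; [i=0]; acc = 0; [i=1]; acc = 0; [i=2]; acc = 0; res = 0; [i=2]; res = 5; [i=3]; res = 5; acc = -12; return 64 — matching result 64.
An exhaustive pass over the 216 declared inputs shows identical outputs.
verdict: equivalent


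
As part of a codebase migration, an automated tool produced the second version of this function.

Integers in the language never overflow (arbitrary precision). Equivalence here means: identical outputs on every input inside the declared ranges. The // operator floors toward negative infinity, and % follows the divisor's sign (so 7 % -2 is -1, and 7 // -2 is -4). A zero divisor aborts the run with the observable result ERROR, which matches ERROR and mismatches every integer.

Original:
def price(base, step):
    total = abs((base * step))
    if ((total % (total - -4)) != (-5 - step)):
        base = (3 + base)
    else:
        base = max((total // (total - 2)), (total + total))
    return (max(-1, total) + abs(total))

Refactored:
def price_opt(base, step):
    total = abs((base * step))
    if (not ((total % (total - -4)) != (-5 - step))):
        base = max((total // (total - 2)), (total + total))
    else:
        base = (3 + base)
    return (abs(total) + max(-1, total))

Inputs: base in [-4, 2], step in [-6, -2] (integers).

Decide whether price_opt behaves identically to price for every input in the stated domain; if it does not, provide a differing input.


Equivalent — the differences include boolean connective usage differs, yet no declared input distinguishes the two.
As a probe, take base=2, step=-3: price runs total=6, then ((total % (total - -4)) != (-5 - step)) is true, then base=5, then returns 12; price_opt runs total=6, then (not ((total % (total - -4)) != (-5 - step))) is false, then base=5, then returns 12; both end at 12.
Checked all 35 inputs in the declared domain: the outputs agree on every one.
verdict: equivalent


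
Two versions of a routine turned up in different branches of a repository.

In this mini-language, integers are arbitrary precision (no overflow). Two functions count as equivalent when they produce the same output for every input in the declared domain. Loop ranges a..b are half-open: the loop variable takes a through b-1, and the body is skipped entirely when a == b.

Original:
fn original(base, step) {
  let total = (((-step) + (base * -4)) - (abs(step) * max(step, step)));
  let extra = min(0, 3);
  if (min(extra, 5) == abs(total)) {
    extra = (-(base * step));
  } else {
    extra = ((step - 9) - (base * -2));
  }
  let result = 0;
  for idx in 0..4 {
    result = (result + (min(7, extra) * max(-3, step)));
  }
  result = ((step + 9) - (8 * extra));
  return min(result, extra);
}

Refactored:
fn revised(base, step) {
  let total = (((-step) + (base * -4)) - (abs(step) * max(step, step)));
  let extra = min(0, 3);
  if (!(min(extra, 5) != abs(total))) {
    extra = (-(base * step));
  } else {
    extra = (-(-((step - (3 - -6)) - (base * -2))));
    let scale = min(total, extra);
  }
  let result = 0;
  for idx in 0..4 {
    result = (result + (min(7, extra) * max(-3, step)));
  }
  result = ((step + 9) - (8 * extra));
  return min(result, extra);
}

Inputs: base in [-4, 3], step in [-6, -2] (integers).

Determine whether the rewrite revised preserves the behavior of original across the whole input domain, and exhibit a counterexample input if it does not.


Equivalent — the differences include constant usage differs; also boolean connective usage differs; also comparison usage differs; also local variable names differ; also arithmetic usage differs; also min/max/abs usage differs; also statement counts differ, yet no declared input distinguishes the two.
One worked example (base=3, step=-3) — original: total := 0 | extra := 0 | (min(extra, 5) == abs(total)): true | extra := 9 | result := 0 | iter idx=0: | result := -21 | iter idx=1: | result := -42 | iter idx=2: | result := -63 | iter idx=3: | result := -84 | result := -66 | result -66; revised: total := 0 | extra := 0 | (!(min(extra, 5) != abs(total))): true | extra := 9 | result := 0 | iter idx=0: | result := -21 | iter idx=1: | result := -42 | iter idx=2: | result := -63 | iter idx=3: | result := -84 | result := -66 | result -66; agreement on -66.
Sweeping the whole domain (40 inputs) finds no disagreement.
verdict: equivalent


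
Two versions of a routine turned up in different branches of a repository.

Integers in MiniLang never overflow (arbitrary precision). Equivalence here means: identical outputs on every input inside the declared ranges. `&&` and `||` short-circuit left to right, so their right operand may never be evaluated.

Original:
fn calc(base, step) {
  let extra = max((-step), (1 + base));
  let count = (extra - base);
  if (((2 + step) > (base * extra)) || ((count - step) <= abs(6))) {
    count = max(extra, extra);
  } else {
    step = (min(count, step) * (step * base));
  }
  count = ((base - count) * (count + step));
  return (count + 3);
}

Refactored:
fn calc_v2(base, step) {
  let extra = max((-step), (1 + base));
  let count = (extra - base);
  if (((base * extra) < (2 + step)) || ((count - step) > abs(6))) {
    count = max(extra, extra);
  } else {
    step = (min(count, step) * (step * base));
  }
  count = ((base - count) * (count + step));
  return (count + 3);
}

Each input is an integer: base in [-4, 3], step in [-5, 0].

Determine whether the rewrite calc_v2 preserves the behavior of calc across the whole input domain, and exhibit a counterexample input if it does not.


Run the pair on base=0, step=-5.
calc: extra=5, then count=5, then (((2 + step) > (base * extra)) || ((count - step) <= abs(6))) is false, then step=0, then count=-25, then returns -22
calc_v2: extra=5, then count=5, then (((base * extra) < (2 + step)) || ((count - step) > abs(6))) is true, then count=5, then count=0, then returns 3
-22 != 3, so the rewrite changes behavior.
verdict: not equivalent; witness: base=0, step=-5


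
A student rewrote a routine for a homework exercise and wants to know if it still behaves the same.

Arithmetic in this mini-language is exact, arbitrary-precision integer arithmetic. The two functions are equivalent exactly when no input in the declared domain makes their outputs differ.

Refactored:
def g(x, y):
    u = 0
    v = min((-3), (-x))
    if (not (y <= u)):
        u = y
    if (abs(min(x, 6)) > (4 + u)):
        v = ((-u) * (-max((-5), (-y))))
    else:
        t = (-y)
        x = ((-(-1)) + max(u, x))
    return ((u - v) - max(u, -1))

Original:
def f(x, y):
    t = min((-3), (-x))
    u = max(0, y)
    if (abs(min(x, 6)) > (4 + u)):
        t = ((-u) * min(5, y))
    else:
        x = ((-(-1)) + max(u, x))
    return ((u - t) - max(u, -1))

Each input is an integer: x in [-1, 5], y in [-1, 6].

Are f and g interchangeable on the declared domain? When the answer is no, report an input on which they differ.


Although comparison usage differs; also branching structure differs; also boolean connective usage differs; also min/max/abs usage differs; also local variable names differ; also statement counts differ, 56/56 inputs agree.
verdict: equivalent


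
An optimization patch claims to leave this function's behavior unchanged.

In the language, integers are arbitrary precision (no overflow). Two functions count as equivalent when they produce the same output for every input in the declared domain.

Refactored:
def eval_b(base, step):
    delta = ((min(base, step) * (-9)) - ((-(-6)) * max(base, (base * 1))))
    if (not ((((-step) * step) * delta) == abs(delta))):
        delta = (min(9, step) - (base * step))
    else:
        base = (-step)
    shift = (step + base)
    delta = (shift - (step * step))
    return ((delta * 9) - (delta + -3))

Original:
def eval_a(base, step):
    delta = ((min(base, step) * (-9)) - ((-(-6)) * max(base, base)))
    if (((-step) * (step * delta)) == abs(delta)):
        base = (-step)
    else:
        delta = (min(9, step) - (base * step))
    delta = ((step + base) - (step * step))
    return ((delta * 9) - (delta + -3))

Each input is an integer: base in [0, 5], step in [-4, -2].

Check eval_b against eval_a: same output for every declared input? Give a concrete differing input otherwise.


Equivalent — the differences include arithmetic usage differs, and statement counts differ, and constant usage differs, and boolean connective usage differs, and local variable names differ, yet no declared input distinguishes the two.
Spot check at base=0, step=-2 — eval_a: delta = 18; (((-step) * (step * delta)) == abs(delta)) -> false; delta = -2; delta = -6; return -45. eval_b: delta = 18; (not ((((-step) * step) * delta) == abs(delta))) -> true; delta = -2; shift = -2; delta = -6; return -45. Both give -45.
An exhaustive pass over the 18 declared inputs shows identical outputs.
verdict: equivalent


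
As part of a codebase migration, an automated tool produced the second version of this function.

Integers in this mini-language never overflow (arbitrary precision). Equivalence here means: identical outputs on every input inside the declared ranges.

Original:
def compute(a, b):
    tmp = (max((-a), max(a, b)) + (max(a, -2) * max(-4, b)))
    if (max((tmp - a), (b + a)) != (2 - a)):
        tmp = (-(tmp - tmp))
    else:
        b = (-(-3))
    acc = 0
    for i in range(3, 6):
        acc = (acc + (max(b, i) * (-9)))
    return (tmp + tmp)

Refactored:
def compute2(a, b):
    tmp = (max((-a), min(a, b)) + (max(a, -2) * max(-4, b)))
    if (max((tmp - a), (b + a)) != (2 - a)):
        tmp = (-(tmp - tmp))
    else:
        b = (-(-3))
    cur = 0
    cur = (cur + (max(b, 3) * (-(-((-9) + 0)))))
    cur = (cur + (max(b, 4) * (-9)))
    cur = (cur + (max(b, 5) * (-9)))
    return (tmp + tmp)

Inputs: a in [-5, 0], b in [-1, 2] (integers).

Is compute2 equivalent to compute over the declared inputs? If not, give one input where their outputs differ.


Take a=0, b=2.
compute: tmp becomes 2; next (max((tmp - a), (b + a)) != (2 - a)) evaluates to false; next b becomes 3; next acc becomes 0; next at i=3:; next acc becomes -27; next at i=4:; next acc becomes -63; next at i=5:; next acc becomes -108; next final value 4
compute2: tmp becomes 0; next (max((tmp - a), (b + a)) != (2 - a)) evaluates to false; next b becomes 3; next cur becomes 0; next cur becomes -27; next cur becomes -63; next cur becomes -108; next final value 0
4 against 0: the behavior changed.
verdict: not equivalent; witness: a=0, b=2


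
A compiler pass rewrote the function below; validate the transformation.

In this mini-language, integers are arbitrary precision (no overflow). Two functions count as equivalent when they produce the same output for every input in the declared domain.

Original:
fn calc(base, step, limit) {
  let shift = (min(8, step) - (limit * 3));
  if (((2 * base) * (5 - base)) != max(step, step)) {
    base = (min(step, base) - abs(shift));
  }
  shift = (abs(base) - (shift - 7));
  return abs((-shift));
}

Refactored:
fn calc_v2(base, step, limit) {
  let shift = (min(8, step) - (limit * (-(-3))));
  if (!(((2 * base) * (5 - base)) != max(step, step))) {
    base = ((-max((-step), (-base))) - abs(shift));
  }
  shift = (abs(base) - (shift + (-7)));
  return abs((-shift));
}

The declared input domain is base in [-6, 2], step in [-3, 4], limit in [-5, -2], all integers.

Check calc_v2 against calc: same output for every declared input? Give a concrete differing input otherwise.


Evaluate both at base=-6, step=-3, limit=-5.
calc: shift becomes 12; next (((2 * base) * (5 - base)) != max(step, step)) evaluates to true; next base becomes -18; next shift becomes 13; next final value 13
calc_v2: shift becomes 12; next (!(((2 * base) * (5 - base)) != max(step, step))) evaluates to false; next shift becomes 1; next final value 1
13 and 1 differ, so these are not the same function on this domain.
verdict: not equivalent; witness: base=-6, step=-3, limit=-5


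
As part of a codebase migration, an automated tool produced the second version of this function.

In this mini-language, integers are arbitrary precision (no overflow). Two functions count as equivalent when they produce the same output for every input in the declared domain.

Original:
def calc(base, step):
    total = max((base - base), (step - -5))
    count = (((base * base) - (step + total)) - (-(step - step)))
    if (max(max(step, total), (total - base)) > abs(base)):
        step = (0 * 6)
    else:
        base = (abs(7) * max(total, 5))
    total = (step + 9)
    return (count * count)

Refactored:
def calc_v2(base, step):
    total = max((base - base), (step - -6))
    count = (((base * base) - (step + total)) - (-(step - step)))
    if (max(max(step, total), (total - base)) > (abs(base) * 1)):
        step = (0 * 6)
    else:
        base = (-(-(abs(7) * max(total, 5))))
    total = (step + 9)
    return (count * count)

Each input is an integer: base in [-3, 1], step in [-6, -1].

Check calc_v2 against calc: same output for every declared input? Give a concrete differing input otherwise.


Take base=-3, step=-5.
calc: total=0, then count=14, then (max(max(step, total), (total - base)) > abs(base)) is false, then base=35, then total=4, then returns 196
calc_v2: total=1, then count=13, then (max(max(step, total), (total - base)) > (abs(base) * 1)) is true, then step=0, then total=9, then returns 169
196 and 169 differ, so these are not the same function on this domain.
verdict: not equivalent; witness: base=-3, step=-5


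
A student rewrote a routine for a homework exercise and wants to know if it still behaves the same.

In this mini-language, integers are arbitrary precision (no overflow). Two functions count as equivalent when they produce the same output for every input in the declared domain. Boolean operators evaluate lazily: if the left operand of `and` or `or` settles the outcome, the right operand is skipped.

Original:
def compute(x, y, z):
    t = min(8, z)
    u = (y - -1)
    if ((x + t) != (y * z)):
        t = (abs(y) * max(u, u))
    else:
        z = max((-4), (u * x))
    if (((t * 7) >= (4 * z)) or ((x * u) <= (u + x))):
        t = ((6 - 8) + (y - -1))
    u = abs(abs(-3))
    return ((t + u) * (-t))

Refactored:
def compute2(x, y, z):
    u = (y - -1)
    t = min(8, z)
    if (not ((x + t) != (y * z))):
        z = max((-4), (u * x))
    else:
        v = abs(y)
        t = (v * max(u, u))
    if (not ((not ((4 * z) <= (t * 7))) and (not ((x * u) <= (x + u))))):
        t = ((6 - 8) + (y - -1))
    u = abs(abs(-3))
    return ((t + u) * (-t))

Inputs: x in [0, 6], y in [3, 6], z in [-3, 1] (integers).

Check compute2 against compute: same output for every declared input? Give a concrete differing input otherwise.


Behavior is preserved: although boolean connective usage differs; and comparison usage differs; and statement counts differ; and local variable names differ, the outputs never diverge.
Spot check at x=2, y=5, z=-1 — compute: t := -1 | u := 6 | ((x + t) != (y * z)): true | t := 30 | (((t * 7) >= (4 * z)) or ((x * u) <= (u + x))): true | t := 4 | u := 3 | result -28. compute2: u := 6 | t := -1 | (not ((x + t) != (y * z))): false | v := 5 | t := 30 | (not ((not ((4 * z) <= (t * 7))) and (not ((x * u) <= (x + u))))): true | t := 4 | u := 3 | result -28. Both give -28.
Sweeping the whole domain (140 inputs) finds no disagreement.
verdict: equivalent


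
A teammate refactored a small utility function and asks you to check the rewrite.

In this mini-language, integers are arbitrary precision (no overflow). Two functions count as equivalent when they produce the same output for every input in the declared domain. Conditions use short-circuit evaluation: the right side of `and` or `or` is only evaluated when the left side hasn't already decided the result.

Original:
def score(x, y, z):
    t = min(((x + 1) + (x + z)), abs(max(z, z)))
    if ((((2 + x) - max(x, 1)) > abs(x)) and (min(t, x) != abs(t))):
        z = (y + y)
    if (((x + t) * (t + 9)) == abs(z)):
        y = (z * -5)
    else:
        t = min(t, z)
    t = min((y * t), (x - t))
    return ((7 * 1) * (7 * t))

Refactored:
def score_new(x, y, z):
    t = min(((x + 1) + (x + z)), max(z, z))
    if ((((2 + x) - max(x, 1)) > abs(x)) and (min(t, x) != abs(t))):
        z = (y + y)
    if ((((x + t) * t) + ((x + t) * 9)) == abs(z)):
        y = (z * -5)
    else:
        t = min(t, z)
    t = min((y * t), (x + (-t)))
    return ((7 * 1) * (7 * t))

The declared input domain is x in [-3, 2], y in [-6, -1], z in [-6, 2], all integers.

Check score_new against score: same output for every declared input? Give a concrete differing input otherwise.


Consider the input x=0, y=-6, z=-1.
score: t=0, then ((((2 + x) - max(x, 1)) > abs(x)) and (min(t, x) != abs(t))) is false, then (((x + t) * (t + 9)) == abs(z)) is false, then t=-1, then t=1, then returns 49
score_new: t=-1, then ((((2 + x) - max(x, 1)) > abs(x)) and (min(t, x) != abs(t))) is true, then z=-12, then ((((x + t) * t) + ((x + t) * 9)) == abs(z)) is false, then t=-12, then t=12, then returns 588
49 vs 588 — the two versions disagree here.
verdict: not equivalent; witness: x=0, y=-6, z=-1


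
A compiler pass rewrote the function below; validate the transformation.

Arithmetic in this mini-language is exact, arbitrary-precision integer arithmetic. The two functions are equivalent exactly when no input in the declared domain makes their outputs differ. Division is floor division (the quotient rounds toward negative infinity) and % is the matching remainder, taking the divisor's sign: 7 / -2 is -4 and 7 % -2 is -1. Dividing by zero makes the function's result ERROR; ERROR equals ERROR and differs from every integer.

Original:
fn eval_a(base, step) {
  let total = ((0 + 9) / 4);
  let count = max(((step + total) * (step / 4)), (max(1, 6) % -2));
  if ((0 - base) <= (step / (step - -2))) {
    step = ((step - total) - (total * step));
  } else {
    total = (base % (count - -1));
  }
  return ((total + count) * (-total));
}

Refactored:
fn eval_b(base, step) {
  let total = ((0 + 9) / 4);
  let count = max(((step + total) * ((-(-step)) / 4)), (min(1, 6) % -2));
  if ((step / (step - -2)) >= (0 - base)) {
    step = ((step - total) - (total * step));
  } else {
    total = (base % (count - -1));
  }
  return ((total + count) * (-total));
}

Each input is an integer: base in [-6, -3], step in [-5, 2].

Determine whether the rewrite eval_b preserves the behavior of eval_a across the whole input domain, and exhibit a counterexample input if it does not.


Evaluate both at base=-6, step=-1.
eval_a: total = 2; count = 0; ((0 - base) <= (step / (step - -2))) -> false; total = 0; return 0
eval_b: total = 2; count = -1; ((step / (step - -2)) >= (0 - base)) -> false; division by zero -> ERROR
0 and ERROR differ, so these are not the same function on this domain.
verdict: not equivalent; witness: base=-6, step=-1


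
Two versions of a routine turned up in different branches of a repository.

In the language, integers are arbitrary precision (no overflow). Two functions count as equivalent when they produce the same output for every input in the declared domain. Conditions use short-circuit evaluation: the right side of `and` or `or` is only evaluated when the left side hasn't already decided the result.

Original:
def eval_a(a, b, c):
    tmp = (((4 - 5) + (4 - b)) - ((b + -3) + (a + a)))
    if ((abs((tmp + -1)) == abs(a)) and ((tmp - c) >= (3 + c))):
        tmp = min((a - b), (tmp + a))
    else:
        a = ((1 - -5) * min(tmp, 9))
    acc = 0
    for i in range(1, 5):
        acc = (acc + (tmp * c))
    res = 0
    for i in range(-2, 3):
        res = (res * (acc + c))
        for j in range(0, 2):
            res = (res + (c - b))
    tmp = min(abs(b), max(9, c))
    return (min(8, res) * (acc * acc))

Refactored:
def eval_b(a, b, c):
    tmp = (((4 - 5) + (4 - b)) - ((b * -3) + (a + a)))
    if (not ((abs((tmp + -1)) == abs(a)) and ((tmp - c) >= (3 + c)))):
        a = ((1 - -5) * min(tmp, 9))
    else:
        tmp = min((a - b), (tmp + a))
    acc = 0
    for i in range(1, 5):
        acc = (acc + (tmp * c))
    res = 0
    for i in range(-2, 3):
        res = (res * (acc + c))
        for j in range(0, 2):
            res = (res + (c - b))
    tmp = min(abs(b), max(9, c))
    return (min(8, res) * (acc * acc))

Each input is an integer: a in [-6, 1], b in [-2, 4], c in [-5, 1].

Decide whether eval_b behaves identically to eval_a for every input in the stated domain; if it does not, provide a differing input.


Consider the input a=-6, b=-2, c=-5.
eval_a: tmp := 22 | ((abs((tmp + -1)) == abs(a)) and ((tmp - c) >= (3 + c))): false | a := 54 | acc := 0 | iter i=1: | acc := -110 | iter i=2: | acc := -220 | iter i=3: | acc := -330 | iter i=4: | acc := -440 | res := 0 | iter i=-2: | res := 0 | iter j=0: | res := -3 | iter j=1: | res := -6 | iter i=-1: | res := 2670 | iter j=0: | res := 2667 | iter j=1: | res := 2664 | iter i=0: | res := -1185480 | iter j=0: | res := -1185483 | iter j=1: | res := -1185486 | iter i=1: | res := 527541270 | iter j=0: | res := 527541267 | iter j=1: | res := 527541264 | iter i=2: | res := -234755862480 | iter j=0: | res := -234755862483 | iter j=1: | res := -234755862486 | tmp := 2 | result -45448734977289600
eval_b: tmp := 11 | (not ((abs((tmp + -1)) == abs(a)) and ((tmp - c) >= (3 + c)))): true | a := 54 | acc := 0 | iter i=1: | acc := -55 | iter i=2: | acc := -110 | iter i=3: | acc := -165 | iter i=4: | acc := -220 | res := 0 | iter i=-2: | res := 0 | iter j=0: | res := -3 | iter j=1: | res := -6 | iter i=-1: | res := 1350 | iter j=0: | res := 1347 | iter j=1: | res := 1344 | iter i=0: | res := -302400 | iter j=0: | res := -302403 | iter j=1: | res := -302406 | iter i=1: | res := 68041350 | iter j=0: | res := 68041347 | iter j=1: | res := 68041344 | iter i=2: | res := -15309302400 | iter j=0: | res := -15309302403 | iter j=1: | res := -15309302406 | tmp := 2 | result -740970236450400
-45448734977289600 != -740970236450400, so the rewrite changes behavior.
verdict: not equivalent; witness: a=-6, b=-2, c=-5


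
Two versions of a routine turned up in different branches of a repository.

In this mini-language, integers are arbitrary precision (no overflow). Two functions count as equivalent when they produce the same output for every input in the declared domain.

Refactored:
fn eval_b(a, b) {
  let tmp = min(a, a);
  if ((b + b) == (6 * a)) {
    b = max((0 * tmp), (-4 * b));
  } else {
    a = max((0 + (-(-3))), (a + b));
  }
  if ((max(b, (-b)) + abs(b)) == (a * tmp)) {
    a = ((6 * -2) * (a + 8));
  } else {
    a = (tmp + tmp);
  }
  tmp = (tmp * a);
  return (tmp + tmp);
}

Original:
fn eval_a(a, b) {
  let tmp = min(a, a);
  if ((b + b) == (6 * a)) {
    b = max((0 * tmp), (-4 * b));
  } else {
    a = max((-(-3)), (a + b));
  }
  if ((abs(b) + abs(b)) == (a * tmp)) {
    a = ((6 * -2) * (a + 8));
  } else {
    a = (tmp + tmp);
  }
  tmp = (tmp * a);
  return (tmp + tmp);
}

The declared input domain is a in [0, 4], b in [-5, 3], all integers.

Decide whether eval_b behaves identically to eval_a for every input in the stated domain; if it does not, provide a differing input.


The two versions differ — the changes include arithmetic usage differs, plus constant usage differs, plus min/max/abs usage differs.
One worked example (a=0, b=0) — eval_a: tmp becomes 0; next ((b + b) == (6 * a)) evaluates to true; next b becomes 0; next ((abs(b) + abs(b)) == (a * tmp)) evaluates to true; next a becomes -96; next tmp becomes 0; next final value 0; eval_b: tmp becomes 0; next ((b + b) == (6 * a)) evaluates to true; next b becomes 0; next ((max(b, (-b)) + abs(b)) == (a * tmp)) evaluates to true; next a becomes -96; next tmp becomes 0; next final value 0; agreement on 0.
Sweeping the whole domain (45 inputs) finds no disagreement.
verdict: equivalent


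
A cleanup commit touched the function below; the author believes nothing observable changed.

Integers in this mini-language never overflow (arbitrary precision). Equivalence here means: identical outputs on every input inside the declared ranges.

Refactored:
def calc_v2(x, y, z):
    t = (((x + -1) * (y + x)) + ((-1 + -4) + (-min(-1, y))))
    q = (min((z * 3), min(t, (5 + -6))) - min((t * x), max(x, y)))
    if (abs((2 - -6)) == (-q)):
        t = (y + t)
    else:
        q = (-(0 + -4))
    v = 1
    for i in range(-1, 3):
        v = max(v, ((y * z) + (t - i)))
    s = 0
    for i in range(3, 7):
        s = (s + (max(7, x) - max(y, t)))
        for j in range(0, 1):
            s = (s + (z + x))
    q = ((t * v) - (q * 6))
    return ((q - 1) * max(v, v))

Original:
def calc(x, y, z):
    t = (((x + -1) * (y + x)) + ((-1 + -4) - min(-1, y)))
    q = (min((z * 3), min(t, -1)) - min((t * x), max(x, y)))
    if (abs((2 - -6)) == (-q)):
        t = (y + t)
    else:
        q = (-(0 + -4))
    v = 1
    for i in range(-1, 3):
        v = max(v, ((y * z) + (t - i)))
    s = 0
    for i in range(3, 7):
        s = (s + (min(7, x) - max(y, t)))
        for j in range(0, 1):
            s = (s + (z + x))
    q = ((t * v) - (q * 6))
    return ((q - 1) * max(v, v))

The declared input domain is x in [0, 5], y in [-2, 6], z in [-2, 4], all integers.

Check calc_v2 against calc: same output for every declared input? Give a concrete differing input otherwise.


The edit looks behavioral (`min(7, x)` became `max(7, x)`), but over these ranges it never changes the outcome; all 378 inputs agree.
verdict: equivalent


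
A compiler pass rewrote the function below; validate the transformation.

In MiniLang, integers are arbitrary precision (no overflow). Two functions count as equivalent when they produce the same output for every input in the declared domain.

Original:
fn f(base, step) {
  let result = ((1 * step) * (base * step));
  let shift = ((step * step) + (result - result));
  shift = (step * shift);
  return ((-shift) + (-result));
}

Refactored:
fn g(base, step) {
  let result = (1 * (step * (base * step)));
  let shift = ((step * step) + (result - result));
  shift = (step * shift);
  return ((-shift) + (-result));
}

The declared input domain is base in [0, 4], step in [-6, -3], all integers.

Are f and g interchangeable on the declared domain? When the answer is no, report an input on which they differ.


The two versions differ — the changes include same computation, different form.
One worked example (base=0, step=-6) — f: result=0, then shift=36, then shift=-216, then returns 216; g: result=0, then shift=36, then shift=-216, then returns 216; agreement on 216.
Across all 20 domain points the two functions coincide.
verdict: equivalent
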